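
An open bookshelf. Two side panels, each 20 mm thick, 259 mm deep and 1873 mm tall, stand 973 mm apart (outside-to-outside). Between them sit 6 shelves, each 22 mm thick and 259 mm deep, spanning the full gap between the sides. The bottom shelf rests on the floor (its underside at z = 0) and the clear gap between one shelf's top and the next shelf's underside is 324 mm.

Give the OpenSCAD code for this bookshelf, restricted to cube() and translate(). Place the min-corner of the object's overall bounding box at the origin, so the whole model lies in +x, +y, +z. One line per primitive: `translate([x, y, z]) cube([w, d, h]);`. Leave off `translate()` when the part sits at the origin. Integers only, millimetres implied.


cube([20, 259, 1873]);
translate([953, 0, 0]) cube([20, 259, 1873]);
translate([20, 0, 0]) cube([933, 259, 22]);
translate([20, 0, 346]) cube([933, 259, 22]);
translate([20, 0, 692]) cube([933, 259, 22]);
translate([20, 0, 1038]) cube([933, 259, 22]);
translate([20, 0, 1384]) cube([933, 259, 22]);
translate([20, 0, 1730]) cube([933, 259, 22]);


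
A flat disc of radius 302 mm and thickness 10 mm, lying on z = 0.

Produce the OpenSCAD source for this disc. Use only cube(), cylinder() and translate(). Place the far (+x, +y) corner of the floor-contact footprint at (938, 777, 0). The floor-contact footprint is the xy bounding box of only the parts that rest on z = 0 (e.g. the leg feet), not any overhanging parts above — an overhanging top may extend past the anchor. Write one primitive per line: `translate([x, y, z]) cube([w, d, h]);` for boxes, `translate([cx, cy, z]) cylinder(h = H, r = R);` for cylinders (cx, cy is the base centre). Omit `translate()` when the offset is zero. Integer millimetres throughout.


translate([636, 475, 0]) cylinder(h = 10, r = 302);


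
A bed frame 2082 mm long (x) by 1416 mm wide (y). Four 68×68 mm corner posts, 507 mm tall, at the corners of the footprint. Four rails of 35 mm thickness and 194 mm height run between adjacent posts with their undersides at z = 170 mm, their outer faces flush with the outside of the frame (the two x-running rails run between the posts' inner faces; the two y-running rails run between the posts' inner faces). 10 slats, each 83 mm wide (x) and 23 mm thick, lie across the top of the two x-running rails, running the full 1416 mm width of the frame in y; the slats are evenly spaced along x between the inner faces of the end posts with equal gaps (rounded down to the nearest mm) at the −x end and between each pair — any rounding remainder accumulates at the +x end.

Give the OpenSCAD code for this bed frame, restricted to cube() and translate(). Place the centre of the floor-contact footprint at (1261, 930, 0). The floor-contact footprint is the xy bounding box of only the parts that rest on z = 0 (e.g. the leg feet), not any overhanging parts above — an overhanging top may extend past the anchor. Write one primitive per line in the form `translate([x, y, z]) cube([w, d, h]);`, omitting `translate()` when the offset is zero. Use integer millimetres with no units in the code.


// slat z = rail_z + rail_h = 170 + 194 = 364
// slat gap = ⌊(1946 − 10·83) / 11⌋ = 101
translate([220, 222, 0]) cube([68, 68, 507]);
translate([220, 1570, 0]) cube([68, 68, 507]);
translate([2234, 222, 0]) cube([68, 68, 507]);
translate([2234, 1570, 0]) cube([68, 68, 507]);
translate([288, 222, 170]) cube([1946, 35, 194]);
translate([288, 1603, 170]) cube([1946, 35, 194]);
translate([220, 290, 170]) cube([35, 1280, 194]);
translate([2267, 290, 170]) cube([35, 1280, 194]);
translate([389, 222, 364]) cube([83, 1416, 23]);
translate([573, 222, 364]) cube([83, 1416, 23]);
translate([757, 222, 364]) cube([83, 1416, 23]);
translate([941, 222, 364]) cube([83, 1416, 23]);
translate([1125, 222, 364]) cube([83, 1416, 23]);
translate([1309, 222, 364]) cube([83, 1416, 23]);
translate([1493, 222, 364]) cube([83, 1416, 23]);
translate([1677, 222, 364]) cube([83, 1416, 23]);
translate([1861, 222, 364]) cube([83, 1416, 23]);
translate([2045, 222, 364]) cube([83, 1416, 23]);


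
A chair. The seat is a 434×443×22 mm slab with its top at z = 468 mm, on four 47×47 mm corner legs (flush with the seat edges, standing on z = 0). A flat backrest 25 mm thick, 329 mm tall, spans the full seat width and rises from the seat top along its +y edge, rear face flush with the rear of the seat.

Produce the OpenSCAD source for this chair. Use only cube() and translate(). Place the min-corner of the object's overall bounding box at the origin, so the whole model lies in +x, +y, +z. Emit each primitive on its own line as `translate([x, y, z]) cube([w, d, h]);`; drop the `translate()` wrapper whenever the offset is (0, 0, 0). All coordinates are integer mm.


translate([0, 0, 446]) cube([434, 443, 22]);
cube([47, 47, 446]);
translate([387, 0, 0]) cube([47, 47, 446]);
translate([0, 396, 0]) cube([47, 47, 446]);
translate([387, 396, 0]) cube([47, 47, 446]);
translate([0, 418, 468]) cube([434, 25, 329]);


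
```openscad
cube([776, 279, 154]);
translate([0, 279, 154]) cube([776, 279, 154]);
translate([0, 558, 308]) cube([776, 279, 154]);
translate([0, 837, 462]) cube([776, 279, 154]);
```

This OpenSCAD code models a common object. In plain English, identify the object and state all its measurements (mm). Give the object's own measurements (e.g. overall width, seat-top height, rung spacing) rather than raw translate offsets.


A straight staircase of 4 solid steps. Each step is 776 mm wide (x), 279 mm deep (y, the going) and 154 mm tall (the rise). The first step rests on the floor; each subsequent step sits one going further in +y and one rise higher in +z, directly behind and above the previous step with no overlap.


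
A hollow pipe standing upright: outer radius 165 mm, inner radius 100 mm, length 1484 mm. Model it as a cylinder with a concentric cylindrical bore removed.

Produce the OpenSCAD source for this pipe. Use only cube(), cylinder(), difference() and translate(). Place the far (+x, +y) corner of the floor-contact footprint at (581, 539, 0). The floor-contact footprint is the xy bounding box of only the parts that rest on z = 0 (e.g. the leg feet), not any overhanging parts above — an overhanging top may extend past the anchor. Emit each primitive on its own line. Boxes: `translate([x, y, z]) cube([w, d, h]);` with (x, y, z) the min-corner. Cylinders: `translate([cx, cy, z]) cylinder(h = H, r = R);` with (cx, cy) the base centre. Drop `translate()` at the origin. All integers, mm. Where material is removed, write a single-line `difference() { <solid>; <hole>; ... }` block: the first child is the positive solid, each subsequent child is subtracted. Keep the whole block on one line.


difference() { translate([416, 374, 0]) cylinder(h = 1484, r = 165); translate([416, 374, 0]) cylinder(h = 1484, r = 100); }


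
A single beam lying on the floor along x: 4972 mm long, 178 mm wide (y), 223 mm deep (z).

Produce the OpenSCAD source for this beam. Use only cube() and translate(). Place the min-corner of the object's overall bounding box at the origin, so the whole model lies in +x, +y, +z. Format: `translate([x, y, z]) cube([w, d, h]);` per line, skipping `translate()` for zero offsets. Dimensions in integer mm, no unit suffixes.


cube([4972, 178, 223]);


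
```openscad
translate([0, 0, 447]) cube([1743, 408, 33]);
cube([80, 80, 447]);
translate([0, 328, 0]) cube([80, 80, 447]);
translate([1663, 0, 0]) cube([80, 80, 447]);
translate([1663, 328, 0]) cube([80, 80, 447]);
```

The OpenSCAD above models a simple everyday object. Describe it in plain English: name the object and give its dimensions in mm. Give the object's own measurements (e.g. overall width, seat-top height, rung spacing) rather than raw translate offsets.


A long wooden bench with a 1743 mm (x) × 408 mm (y) seat, 33 mm thick, its top surface 480 mm above the floor. Four 80 mm square legs at the seat corners, flush with the edges, run from z = 0 to the seat underside.


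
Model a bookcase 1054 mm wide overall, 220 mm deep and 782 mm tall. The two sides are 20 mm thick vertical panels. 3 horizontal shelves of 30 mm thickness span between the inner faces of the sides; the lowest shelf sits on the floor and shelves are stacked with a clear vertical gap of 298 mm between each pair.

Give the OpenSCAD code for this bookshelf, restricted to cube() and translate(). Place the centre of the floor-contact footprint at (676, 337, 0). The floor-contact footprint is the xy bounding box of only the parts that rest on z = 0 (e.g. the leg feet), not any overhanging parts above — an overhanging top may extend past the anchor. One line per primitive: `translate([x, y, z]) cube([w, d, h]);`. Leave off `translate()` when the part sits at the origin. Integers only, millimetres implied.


translate([149, 227, 0]) cube([20, 220, 782]);
translate([1183, 227, 0]) cube([20, 220, 782]);
translate([169, 227, 0]) cube([1014, 220, 30]);
translate([169, 227, 328]) cube([1014, 220, 30]);
translate([169, 227, 656]) cube([1014, 220, 30]);


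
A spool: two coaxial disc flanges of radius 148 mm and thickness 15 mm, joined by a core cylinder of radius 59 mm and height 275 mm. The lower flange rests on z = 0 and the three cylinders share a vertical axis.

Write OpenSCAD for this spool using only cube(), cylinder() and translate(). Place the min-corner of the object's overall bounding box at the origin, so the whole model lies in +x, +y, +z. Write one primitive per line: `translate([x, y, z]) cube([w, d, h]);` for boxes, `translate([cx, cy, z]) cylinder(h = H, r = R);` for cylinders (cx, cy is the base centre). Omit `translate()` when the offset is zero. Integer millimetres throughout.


translate([148, 148, 0]) cylinder(h = 15, r = 148);
translate([148, 148, 15]) cylinder(h = 275, r = 59);
translate([148, 148, 290]) cylinder(h = 15, r = 148);


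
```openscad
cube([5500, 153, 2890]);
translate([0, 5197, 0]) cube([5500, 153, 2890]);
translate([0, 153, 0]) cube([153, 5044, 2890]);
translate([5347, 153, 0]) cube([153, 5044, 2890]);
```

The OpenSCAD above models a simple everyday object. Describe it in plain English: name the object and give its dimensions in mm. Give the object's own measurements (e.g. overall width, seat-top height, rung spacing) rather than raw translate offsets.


The wall frame of a small rectangular building: four walls, each 2890 mm tall and 153 mm thick, enclosing a footprint 5500 mm (x) by 5350 mm (y) outside-to-outside, with no floor or roof. The front and back walls (the −y and +y sides) span the full width; the two side walls fit between them.


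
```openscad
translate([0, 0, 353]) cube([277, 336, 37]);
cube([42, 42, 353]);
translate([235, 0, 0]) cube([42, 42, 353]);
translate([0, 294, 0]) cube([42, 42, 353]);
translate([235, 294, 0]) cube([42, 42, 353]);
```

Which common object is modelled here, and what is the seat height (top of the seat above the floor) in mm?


A stool. The seat height is 390 mm.

A 277×336×37 slab at z = 353 on four corner posts — a stool. The seat top is 353 + 37 = 390 mm.


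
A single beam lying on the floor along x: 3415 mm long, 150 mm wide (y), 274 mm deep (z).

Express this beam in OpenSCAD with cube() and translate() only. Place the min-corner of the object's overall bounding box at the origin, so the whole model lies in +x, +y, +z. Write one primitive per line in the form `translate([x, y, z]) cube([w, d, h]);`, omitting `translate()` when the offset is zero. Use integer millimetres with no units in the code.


cube([3415, 150, 274]);


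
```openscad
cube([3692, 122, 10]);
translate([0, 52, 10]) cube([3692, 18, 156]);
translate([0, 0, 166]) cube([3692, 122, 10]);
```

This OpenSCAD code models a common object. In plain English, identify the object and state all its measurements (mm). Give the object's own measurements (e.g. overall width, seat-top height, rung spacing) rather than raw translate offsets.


An I-beam lying along x, 3692 mm long. Overall section height 176 mm. Two flanges 122 mm wide (y) and 10 mm thick, one on the floor and one at the top; a web 18 mm thick runs between them, centred on the flange width.


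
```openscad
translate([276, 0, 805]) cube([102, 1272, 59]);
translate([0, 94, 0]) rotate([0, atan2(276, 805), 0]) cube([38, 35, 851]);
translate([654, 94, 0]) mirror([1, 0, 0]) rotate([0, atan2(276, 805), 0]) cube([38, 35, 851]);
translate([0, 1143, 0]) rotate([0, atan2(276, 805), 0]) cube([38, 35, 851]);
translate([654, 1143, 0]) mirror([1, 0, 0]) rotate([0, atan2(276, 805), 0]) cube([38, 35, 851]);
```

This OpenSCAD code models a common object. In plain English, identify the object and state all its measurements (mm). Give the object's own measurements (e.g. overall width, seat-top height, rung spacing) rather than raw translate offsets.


A sawhorse. A 102×1272×59 mm beam (x, y, z) sits on two A-frame leg pairs. Each pair is two raked legs of 38×35 mm section (35 mm along y) splaying symmetrically in x. Each leg rises 805 mm vertically over 276 mm of horizontal reach and is 851 mm long along its own axis. Every leg's outer bottom edge rests on the floor and its outer top edge meets a bottom edge of the beam — the left legs (tilting toward +x) meet the beam's −x bottom edge, the right legs (their mirror images, tilting toward −x) meet its +x bottom edge — so the leg tops tuck under the beam, the beam's underside is 805 mm above the floor, and the feet are 654 mm apart outside-to-outside with the beam centred between them. The two leg pairs are set in 94 mm from either end of the beam.


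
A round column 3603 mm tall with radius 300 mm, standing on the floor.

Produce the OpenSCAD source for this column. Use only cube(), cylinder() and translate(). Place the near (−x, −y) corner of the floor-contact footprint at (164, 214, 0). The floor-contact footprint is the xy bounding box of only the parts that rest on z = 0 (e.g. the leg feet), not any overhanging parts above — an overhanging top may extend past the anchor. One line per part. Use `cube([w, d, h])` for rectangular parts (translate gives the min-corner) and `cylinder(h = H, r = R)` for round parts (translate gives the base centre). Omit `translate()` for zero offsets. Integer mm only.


translate([464, 514, 0]) cylinder(h = 3603, r = 300);


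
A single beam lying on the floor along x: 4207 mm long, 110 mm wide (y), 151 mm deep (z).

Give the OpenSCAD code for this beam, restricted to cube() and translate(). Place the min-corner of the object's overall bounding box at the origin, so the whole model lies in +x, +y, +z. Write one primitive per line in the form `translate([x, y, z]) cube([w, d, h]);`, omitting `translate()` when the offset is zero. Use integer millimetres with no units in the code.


cube([4207, 110, 151]);


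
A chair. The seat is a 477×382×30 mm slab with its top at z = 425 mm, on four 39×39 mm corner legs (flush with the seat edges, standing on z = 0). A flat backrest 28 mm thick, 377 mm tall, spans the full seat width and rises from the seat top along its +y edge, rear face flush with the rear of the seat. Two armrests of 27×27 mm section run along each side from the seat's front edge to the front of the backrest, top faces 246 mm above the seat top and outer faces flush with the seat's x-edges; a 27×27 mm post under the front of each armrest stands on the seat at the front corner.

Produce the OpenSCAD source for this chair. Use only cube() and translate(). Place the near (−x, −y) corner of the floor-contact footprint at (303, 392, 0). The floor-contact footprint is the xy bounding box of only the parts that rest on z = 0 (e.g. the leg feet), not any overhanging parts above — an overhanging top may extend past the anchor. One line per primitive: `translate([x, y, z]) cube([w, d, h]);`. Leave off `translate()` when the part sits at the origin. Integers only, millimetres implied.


// leg_h = 425 - 30 = 395
// arm post h = 246 - 27 = 219
translate([303, 392, 395]) cube([477, 382, 30]);
translate([303, 392, 0]) cube([39, 39, 395]);
translate([741, 392, 0]) cube([39, 39, 395]);
translate([303, 735, 0]) cube([39, 39, 395]);
translate([741, 735, 0]) cube([39, 39, 395]);
translate([303, 746, 425]) cube([477, 28, 377]);
translate([303, 392, 644]) cube([27, 354, 27]);
translate([753, 392, 644]) cube([27, 354, 27]);
translate([303, 392, 425]) cube([27, 27, 219]);
translate([753, 392, 425]) cube([27, 27, 219]);


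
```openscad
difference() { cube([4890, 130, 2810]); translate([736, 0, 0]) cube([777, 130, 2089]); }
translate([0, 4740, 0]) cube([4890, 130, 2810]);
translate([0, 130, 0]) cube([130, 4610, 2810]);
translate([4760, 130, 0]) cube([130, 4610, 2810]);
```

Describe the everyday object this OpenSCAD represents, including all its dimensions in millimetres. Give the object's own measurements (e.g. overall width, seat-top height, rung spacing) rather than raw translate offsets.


A single room: four walls, each 2810 mm tall and 130 mm thick, enclosing an outside footprint 4890×4870 mm (x × y), no floor or roof. The front and back walls (−y and +y sides) run the full x-width; the side walls fit between their inner faces. A door opening 777 mm wide and 2089 mm tall is cut through the front wall from the floor up, its −x edge 736 mm from the wall's −x end.


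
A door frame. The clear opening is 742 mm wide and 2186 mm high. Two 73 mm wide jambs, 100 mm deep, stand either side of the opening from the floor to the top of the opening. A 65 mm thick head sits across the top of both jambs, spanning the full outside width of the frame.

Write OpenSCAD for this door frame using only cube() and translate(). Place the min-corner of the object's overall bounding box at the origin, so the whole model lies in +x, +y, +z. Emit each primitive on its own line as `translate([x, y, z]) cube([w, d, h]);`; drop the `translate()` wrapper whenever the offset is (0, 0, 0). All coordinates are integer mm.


cube([73, 100, 2186]);
translate([815, 0, 0]) cube([73, 100, 2186]);
translate([0, 0, 2186]) cube([888, 100, 65]);


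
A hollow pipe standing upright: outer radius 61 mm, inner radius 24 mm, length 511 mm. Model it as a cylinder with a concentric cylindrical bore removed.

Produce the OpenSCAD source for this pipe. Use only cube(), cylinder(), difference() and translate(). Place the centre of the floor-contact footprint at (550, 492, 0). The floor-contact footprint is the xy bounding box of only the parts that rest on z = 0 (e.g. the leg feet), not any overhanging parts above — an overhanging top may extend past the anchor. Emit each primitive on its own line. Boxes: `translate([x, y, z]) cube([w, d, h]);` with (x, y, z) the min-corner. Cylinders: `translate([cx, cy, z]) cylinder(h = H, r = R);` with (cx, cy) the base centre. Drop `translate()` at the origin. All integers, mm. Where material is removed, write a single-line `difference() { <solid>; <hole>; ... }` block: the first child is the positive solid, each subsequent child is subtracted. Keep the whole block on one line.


difference() { translate([550, 492, 0]) cylinder(h = 511, r = 61); translate([550, 492, 0]) cylinder(h = 511, r = 24); }


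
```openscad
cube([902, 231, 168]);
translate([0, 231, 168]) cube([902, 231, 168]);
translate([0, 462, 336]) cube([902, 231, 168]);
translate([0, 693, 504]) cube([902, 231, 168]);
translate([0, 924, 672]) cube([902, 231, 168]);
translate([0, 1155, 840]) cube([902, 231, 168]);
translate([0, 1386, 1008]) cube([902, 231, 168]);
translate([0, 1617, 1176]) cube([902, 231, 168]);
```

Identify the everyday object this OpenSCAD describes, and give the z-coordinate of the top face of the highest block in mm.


A staircase. The total rise is 1344 mm.

8 identical blocks, each offset up and back from the previous — a staircase. Each step is 168 mm tall and there are 8 of them, so the total rise is 8 × 168 = 1344 mm.


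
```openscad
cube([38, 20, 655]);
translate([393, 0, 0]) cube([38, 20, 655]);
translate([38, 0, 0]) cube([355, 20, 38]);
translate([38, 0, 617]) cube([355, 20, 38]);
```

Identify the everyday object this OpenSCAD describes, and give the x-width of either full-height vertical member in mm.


A picture frame. The border width is 38 mm.

Four thin pieces enclosing a rectangular opening — a picture frame. The two full-height stiles are 655 mm tall; the top rail sits at z = 617 and is 38 mm tall, so the border above the opening is 655 − 617 = 38 mm, matching the stile x-width.


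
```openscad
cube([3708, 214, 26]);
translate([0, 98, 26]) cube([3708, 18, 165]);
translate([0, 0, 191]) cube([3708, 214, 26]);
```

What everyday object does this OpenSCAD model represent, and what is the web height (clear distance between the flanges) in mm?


An I-beam. The web height is 165 mm.

Two wide flanges with a thin centred web — an I-beam. Overall 217 mm minus two 26 mm flanges gives a web of 217 − 2·26 = 165 mm.


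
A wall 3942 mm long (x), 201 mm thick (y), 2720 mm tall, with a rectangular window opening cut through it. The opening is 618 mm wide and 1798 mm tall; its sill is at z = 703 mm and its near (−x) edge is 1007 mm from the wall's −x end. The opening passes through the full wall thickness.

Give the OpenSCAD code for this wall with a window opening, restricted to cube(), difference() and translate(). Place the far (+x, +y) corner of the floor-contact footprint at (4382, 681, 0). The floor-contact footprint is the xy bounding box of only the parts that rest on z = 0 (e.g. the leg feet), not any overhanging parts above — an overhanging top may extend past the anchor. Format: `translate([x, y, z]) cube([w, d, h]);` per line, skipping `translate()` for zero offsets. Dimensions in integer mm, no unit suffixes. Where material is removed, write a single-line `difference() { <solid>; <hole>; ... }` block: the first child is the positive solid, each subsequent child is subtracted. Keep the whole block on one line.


difference() { translate([440, 480, 0]) cube([3942, 201, 2720]); translate([1447, 480, 703]) cube([618, 201, 1798]); }


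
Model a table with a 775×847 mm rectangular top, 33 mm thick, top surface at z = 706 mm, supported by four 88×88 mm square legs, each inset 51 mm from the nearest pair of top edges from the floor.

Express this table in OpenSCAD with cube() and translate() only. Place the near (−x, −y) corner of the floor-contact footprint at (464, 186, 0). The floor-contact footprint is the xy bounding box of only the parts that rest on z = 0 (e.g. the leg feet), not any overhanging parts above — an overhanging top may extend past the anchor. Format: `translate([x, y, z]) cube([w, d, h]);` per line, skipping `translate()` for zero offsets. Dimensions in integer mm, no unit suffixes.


// leg_h = 706 - 33 = 673
translate([413, 135, 673]) cube([775, 847, 33]);
translate([464, 186, 0]) cube([88, 88, 673]);
translate([1049, 186, 0]) cube([88, 88, 673]);
translate([464, 843, 0]) cube([88, 88, 673]);
translate([1049, 843, 0]) cube([88, 88, 673]);


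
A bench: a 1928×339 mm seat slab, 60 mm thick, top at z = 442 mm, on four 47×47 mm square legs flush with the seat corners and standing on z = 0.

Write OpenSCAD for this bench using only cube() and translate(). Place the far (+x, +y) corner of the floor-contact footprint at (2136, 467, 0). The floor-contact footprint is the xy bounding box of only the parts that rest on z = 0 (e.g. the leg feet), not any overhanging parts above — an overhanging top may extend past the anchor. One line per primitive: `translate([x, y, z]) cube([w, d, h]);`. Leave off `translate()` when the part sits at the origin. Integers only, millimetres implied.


translate([208, 128, 382]) cube([1928, 339, 60]);
translate([208, 128, 0]) cube([47, 47, 382]);
translate([208, 420, 0]) cube([47, 47, 382]);
translate([2089, 128, 0]) cube([47, 47, 382]);
translate([2089, 420, 0]) cube([47, 47, 382]);


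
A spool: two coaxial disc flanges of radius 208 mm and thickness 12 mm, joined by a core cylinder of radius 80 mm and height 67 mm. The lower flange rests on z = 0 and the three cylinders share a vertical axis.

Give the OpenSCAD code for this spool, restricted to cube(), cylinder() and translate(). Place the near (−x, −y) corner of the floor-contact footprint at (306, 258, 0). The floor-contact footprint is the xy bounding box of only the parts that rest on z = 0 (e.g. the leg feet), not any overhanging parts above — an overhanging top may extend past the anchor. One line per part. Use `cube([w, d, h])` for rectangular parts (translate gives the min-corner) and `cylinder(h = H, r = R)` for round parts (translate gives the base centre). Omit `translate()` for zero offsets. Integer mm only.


translate([514, 466, 0]) cylinder(h = 12, r = 208);
translate([514, 466, 12]) cylinder(h = 67, r = 80);
translate([514, 466, 79]) cylinder(h = 12, r = 208);


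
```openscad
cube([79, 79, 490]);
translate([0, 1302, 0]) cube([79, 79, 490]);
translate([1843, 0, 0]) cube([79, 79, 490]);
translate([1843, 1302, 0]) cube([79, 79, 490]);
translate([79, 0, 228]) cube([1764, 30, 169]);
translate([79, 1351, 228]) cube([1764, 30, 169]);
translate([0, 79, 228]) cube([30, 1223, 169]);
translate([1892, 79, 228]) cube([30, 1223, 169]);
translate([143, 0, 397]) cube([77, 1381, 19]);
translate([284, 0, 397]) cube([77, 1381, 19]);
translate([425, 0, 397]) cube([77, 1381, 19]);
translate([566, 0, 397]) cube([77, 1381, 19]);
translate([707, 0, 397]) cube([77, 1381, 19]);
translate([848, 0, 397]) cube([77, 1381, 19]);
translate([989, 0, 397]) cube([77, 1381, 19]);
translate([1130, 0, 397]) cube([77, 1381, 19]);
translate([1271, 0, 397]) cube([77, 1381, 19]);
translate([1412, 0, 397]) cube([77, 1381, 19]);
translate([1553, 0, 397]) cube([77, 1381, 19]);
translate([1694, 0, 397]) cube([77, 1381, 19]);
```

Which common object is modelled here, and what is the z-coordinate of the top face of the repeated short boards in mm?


A bed frame. The slat-top height is 416 mm.

Four posts, four rails, and a row of slats — a bed frame. Slats sit on the rails at z = 228 + 169 = 397; with slat thickness 19, the top is 416 mm.


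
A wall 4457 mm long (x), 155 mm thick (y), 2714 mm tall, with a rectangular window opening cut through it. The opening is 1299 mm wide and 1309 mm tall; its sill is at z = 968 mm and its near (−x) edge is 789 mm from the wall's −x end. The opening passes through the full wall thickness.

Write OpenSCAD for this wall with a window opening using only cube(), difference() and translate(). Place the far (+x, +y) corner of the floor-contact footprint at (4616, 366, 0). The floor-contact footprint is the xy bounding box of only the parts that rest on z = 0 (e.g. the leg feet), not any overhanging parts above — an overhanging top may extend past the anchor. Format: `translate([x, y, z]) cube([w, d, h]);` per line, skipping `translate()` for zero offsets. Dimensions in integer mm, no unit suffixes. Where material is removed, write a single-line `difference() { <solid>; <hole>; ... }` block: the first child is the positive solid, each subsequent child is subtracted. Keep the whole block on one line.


difference() { translate([159, 211, 0]) cube([4457, 155, 2714]); translate([948, 211, 968]) cube([1299, 155, 1309]); }


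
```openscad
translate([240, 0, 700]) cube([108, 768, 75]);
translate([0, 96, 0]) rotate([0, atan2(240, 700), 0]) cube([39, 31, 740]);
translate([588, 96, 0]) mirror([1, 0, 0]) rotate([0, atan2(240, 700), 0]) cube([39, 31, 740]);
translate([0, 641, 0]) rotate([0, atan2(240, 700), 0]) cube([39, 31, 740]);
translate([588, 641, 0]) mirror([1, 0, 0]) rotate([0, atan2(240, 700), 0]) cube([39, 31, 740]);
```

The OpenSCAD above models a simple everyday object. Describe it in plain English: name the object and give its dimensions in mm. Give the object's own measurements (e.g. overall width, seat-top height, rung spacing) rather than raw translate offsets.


A sawhorse. A 108×768×75 mm beam (x, y, z) sits on two A-frame leg pairs. Each pair is two raked legs of 39×31 mm section (31 mm along y) splaying symmetrically in x. Each leg rises 700 mm vertically over 240 mm of horizontal reach and is 740 mm long along its own axis. Every leg's outer bottom edge rests on the floor and its outer top edge meets a bottom edge of the beam — the left legs (tilting toward +x) meet the beam's −x bottom edge, the right legs (their mirror images, tilting toward −x) meet its +x bottom edge — so the leg tops tuck under the beam, the beam's underside is 700 mm above the floor, and the feet are 588 mm apart outside-to-outside with the beam centred between them. The two leg pairs are set in 96 mm from either end of the beam.


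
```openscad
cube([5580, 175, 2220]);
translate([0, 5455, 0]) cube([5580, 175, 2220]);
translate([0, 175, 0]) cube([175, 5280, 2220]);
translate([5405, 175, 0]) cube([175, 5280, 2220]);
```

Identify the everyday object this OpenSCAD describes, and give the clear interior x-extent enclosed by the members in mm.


A house (or room) frame. The interior width is 5230 mm.

Four 2220 mm walls enclosing a rectangle with no floor or roof — a room or house frame. Outside width is 5580 mm and wall thickness is 175 mm, so the interior width is 5580 − 2 × 175 = 5230 mm.


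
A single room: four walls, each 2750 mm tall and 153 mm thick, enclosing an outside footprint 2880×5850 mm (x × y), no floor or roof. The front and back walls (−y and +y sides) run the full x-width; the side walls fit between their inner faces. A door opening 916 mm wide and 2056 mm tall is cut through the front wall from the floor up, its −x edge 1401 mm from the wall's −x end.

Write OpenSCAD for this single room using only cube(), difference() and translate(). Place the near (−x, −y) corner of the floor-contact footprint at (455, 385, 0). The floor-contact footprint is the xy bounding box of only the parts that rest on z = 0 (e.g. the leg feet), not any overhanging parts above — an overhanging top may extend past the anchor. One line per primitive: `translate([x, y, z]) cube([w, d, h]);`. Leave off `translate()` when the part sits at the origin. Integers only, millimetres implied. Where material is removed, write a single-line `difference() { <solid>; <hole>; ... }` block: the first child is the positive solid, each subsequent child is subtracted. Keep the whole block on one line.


difference() { translate([455, 385, 0]) cube([2880, 153, 2750]); translate([1856, 385, 0]) cube([916, 153, 2056]); }
translate([455, 6082, 0]) cube([2880, 153, 2750]);
translate([455, 538, 0]) cube([153, 5544, 2750]);
translate([3182, 538, 0]) cube([153, 5544, 2750]);


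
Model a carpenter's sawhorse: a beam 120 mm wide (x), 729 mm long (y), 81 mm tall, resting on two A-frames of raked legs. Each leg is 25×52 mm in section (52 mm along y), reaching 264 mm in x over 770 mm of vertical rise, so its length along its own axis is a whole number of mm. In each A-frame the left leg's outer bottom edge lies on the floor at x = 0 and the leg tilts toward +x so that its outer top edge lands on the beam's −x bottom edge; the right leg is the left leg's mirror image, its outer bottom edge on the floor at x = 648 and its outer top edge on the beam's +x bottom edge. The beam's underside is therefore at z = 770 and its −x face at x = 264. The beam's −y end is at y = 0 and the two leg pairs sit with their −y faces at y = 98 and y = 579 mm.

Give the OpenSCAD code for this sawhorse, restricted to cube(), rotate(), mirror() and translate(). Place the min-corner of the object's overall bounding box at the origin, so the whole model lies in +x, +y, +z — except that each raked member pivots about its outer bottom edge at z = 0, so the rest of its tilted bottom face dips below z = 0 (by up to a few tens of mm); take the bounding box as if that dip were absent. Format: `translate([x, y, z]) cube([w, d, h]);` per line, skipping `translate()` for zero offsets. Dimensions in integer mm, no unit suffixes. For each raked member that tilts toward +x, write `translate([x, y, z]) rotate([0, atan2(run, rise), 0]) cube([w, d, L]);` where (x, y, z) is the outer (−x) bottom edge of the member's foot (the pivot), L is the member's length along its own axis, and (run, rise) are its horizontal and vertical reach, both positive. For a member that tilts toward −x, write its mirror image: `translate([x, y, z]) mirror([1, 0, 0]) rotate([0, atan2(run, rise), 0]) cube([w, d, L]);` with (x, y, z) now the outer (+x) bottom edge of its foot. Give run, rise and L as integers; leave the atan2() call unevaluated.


translate([264, 0, 770]) cube([120, 729, 81]);
translate([0, 98, 0]) rotate([0, atan2(264, 770), 0]) cube([25, 52, 814]);
translate([648, 98, 0]) mirror([1, 0, 0]) rotate([0, atan2(264, 770), 0]) cube([25, 52, 814]);
translate([0, 579, 0]) rotate([0, atan2(264, 770), 0]) cube([25, 52, 814]);
translate([648, 579, 0]) mirror([1, 0, 0]) rotate([0, atan2(264, 770), 0]) cube([25, 52, 814]);


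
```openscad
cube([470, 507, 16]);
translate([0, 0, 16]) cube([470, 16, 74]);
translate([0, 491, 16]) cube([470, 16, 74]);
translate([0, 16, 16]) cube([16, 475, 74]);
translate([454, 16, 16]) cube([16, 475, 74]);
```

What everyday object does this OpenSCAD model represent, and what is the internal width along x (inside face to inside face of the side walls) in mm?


An open box. The internal width is 438 mm.

A 470×507 base slab with four walls standing on it — an open box. The base is 470 mm wide and the walls are 16 mm thick, so the internal width is 470 − 2 × 16 = 438 mm.


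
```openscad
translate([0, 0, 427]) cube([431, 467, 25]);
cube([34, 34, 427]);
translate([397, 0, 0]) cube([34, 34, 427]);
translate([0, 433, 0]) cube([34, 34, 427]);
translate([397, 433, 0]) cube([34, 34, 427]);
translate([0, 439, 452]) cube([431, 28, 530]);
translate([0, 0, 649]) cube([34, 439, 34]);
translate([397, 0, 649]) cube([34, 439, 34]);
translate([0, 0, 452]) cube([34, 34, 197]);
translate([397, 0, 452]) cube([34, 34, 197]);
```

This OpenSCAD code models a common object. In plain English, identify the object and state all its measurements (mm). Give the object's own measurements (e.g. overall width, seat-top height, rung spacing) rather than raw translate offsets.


A chair. The seat is a 431×467×25 mm slab with its top at z = 452 mm, on four 34×34 mm corner legs (flush with the seat edges, standing on z = 0). A flat backrest 28 mm thick, 530 mm tall, spans the full seat width and rises from the seat top along its +y edge, rear face flush with the rear of the seat. Two armrests of 34×34 mm section run along each side from the seat's front edge to the front of the backrest, top faces 231 mm above the seat top and outer faces flush with the seat's x-edges; a 34×34 mm post under the front of each armrest stands on the seat at the front corner.


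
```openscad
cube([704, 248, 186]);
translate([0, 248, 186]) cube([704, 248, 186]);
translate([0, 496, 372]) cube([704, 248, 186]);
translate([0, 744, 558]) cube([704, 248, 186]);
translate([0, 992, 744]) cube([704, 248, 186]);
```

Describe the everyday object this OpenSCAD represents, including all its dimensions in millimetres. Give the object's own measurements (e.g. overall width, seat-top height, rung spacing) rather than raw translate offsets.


A straight staircase of 5 solid steps. Each step is 704 mm wide (x), 248 mm deep (y, the going) and 186 mm tall (the rise). The first step rests on the floor; each subsequent step sits one going further in +y and one rise higher in +z, directly behind and above the previous step with no overlap.


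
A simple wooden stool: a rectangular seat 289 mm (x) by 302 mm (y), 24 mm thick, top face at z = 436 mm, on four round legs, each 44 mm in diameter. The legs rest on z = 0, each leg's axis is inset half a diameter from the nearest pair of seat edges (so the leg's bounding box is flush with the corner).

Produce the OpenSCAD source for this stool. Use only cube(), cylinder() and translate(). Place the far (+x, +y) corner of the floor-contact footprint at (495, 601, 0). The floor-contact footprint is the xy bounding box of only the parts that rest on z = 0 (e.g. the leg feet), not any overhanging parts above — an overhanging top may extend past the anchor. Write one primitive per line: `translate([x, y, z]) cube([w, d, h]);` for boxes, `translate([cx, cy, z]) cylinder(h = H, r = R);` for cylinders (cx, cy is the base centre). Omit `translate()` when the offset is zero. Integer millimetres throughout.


translate([206, 299, 412]) cube([289, 302, 24]);
translate([228, 321, 0]) cylinder(h = 412, r = 22);
translate([473, 321, 0]) cylinder(h = 412, r = 22);
translate([228, 579, 0]) cylinder(h = 412, r = 22);
translate([473, 579, 0]) cylinder(h = 412, r = 22);


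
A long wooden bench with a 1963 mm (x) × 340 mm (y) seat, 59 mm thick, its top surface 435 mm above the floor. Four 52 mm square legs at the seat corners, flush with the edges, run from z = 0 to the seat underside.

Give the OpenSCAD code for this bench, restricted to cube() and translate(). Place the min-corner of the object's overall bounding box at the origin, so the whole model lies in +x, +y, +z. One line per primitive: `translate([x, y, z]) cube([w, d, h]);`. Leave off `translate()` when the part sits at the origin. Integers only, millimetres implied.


translate([0, 0, 376]) cube([1963, 340, 59]);
cube([52, 52, 376]);
translate([0, 288, 0]) cube([52, 52, 376]);
translate([1911, 0, 0]) cube([52, 52, 376]);
translate([1911, 288, 0]) cube([52, 52, 376]);


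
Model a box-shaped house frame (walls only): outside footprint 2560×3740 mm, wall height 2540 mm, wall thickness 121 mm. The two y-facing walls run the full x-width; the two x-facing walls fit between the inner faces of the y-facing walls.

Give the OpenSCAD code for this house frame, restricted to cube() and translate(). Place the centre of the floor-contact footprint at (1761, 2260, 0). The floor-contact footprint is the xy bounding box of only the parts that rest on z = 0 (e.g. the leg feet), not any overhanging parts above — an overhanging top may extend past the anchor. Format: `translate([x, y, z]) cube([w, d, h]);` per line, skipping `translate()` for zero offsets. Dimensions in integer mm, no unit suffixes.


translate([481, 390, 0]) cube([2560, 121, 2540]);
translate([481, 4009, 0]) cube([2560, 121, 2540]);
translate([481, 511, 0]) cube([121, 3498, 2540]);
translate([2920, 511, 0]) cube([121, 3498, 2540]);


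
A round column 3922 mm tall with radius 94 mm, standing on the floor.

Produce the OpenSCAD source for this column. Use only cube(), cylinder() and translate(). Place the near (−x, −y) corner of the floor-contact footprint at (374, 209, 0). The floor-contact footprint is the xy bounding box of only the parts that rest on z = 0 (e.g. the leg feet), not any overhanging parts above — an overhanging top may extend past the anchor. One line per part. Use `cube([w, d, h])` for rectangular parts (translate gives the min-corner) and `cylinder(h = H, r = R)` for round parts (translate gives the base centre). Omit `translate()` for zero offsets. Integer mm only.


translate([468, 303, 0]) cylinder(h = 3922, r = 94);


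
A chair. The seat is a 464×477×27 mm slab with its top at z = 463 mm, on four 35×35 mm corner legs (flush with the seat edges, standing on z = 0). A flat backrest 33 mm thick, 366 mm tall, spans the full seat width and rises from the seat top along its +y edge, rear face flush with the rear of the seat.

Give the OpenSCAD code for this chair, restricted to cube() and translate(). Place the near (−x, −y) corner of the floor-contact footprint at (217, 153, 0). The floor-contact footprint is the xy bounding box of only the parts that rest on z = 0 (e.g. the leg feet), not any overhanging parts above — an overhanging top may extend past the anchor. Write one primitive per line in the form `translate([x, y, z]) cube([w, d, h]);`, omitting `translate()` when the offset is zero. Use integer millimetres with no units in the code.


translate([217, 153, 436]) cube([464, 477, 27]);
translate([217, 153, 0]) cube([35, 35, 436]);
translate([646, 153, 0]) cube([35, 35, 436]);
translate([217, 595, 0]) cube([35, 35, 436]);
translate([646, 595, 0]) cube([35, 35, 436]);
translate([217, 597, 463]) cube([464, 33, 366]);
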